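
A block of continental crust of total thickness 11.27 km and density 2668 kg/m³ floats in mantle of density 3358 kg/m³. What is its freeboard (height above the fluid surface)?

2.32 km

Floating equilibrium: submerged depth d = t ρ_obj/ρ_fluid = 11.27 km × 2668/3358 = 8.954 km.
Freeboard = t − d = 11.27 km − 8.954 km = 2.32 km.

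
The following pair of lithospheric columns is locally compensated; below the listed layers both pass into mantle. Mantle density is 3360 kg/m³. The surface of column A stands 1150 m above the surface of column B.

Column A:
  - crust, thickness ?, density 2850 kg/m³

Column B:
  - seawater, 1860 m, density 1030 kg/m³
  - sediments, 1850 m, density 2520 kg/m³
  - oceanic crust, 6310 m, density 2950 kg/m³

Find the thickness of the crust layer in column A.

Take the compensation level at the base of the deeper column (depth z_c below the surface of column A) and equate Σ ρ_i t_i down to z_c; mantle fills any gap and the z_c terms cancel.
Column A: x×2850 + (z_c − 0 − x)×3360
Column B: 1150×0 + 1860×1030 + 1850×2520 + 6310×2950 + (z_c − 1150 − 10020)×3360
The z_c×3360 term appears on both sides and cancels. Collect the known terms of each column as K = Σ(ρt)_known − 3360 × (depth of known layers): K_A = 0 − 3360×0 = 0; K_B = 25192300 − 3360×(1150 + 10020) = −12338900.
Balance: K_A − x×(3360 − 2850) = K_B, so x = (K_A − K_B)/(3360 − 2850) = 12338900/510 = 24200 m.

24200 m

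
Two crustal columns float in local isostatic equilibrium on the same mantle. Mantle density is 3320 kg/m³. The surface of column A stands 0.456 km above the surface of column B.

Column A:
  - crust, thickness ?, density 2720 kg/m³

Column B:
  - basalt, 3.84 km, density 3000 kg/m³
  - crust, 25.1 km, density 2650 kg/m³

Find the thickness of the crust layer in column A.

32.6 km

Take the compensation level at the base of the deeper column (depth z_c below the surface of column A) and equate Σ ρ_i t_i down to z_c; mantle fills any gap and the z_c terms cancel.
Column A: x×2720 + (z_c − 0 − x)×3320
Column B: 0.456×0 + 3.84×3000 + 25.1×2650 + (z_c − 0.456 − 28.94)×3320
The z_c×3320 term appears on both sides and cancels. Collect the known terms of each column as K = Σ(ρt)_known − 3320 × (depth of known layers): K_A = 0 − 3320×0 = 0; K_B = 78035 − 3320×(0.456 + 28.94) = −19559.72.
Balance: K_A − x×(3320 − 2720) = K_B, so x = (K_A − K_B)/(3320 − 2720) = 19559.7/600 = 32.6 km.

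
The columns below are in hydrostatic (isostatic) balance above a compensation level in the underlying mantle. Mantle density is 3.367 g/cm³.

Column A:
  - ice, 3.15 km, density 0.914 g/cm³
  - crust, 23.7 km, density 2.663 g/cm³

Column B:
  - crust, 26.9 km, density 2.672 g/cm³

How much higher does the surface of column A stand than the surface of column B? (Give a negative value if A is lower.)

1.7 km

For any compensation level in the mantle, the mantle terms cancel and isostasy reduces to e = (Σt_A − Σt_B) − (Σ(ρt)_A − Σ(ρt)_B) / ρ_m.
Σt_A = 26.85 km; Σt_B = 26.9 km; Σ(ρt)_A = 65.9922; Σ(ρt)_B = 71.8768 (in km·g/cm³).
e = (26.85 − 26.9) − (65.9922 − 71.8768) / 3.367 = 1.7 km.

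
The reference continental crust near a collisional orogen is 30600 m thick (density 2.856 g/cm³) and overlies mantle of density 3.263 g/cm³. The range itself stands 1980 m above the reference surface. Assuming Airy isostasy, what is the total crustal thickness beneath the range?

Root depth r = h ρ_c / (ρ_m − ρ_c) = 1980 m × 2.856 / 0.407 = 13890 m.
Total thickness = T + h + r = 30600 m + 1980 m + 13890 m = 46500 m.

46500 m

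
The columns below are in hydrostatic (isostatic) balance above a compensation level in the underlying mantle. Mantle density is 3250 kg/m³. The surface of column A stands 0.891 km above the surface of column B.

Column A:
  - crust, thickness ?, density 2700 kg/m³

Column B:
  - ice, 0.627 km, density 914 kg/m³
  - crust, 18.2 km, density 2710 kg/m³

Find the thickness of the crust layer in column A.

25.8 km

Take the compensation level at the base of the deeper column (depth z_c below the surface of column A) and equate Σ ρ_i t_i down to z_c; mantle fills any gap and the z_c terms cancel.
Column A: x×2700 + (z_c − 0 − x)×3250
Column B: 0.891×0 + 0.627×914 + 18.2×2710 + (z_c − 0.891 − 18.827)×3250
The z_c×3250 term appears on both sides and cancels. Collect the known terms of each column as K = Σ(ρt)_known − 3250 × (depth of known layers): K_A = 0 − 3250×0 = 0; K_B = 49895.078 − 3250×(0.891 + 18.827) = −14188.422.
Balance: K_A − x×(3250 − 2700) = K_B, so x = (K_A − K_B)/(3250 − 2700) = 14188.4/550 = 25.8 km.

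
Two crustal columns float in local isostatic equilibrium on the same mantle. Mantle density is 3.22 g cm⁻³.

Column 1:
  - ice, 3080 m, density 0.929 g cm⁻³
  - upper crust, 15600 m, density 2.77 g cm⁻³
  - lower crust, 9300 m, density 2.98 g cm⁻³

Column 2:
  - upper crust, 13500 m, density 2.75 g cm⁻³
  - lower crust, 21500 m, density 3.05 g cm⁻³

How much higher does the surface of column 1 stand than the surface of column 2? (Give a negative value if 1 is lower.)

For any compensation level in the mantle, the mantle terms cancel and isostasy reduces to e = (Σt_1 − Σt_2) − (Σ(ρt)_1 − Σ(ρt)_2) / ρ_m.
Σt_1 = 27980 m; Σt_2 = 35000 m; Σ(ρt)_1 = 73787.32; Σ(ρt)_2 = 102700 (in m·g cm⁻³).
e = (27980 − 35000) − (73787.32 − 102700) / 3.22 = 1960 m.

1960 m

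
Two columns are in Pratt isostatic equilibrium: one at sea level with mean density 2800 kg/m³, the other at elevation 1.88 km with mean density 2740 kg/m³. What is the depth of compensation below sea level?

ρ_ref D = ρ (D + h) → D (ρ_ref − ρ) = ρ h.
D = ρ h/(ρ_ref − ρ) = 2740 × 1.88 km/(2800 − 2740) = 85.9 km.

85.9 km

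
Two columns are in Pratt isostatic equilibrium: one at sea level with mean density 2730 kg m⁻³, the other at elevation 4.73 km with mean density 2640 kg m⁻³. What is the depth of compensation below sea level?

139 km

ρ_ref D = ρ (D + h) → D (ρ_ref − ρ) = ρ h.
D = ρ h/(ρ_ref − ρ) = 2640 × 4.73 km/(2730 − 2640) = 139 km.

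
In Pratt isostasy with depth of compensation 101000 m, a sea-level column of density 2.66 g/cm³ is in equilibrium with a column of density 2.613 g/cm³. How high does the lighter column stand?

1820 m

ρ_ref D = ρ (D + h) → h = D (ρ_ref − ρ)/ρ.
h = 101000 m × (2.66 − 2.613)/2.613 = 1820 m.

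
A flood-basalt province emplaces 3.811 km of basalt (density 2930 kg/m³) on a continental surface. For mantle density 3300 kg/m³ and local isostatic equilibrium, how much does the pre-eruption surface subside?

3.38 km

Subaerial loading: s = t ρ_load / ρ_m.
s = 3.811 km × 2930/3300 = 3.38 km.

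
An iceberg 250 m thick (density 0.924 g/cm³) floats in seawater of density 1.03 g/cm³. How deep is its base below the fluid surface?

Draft d = t ρ_obj/ρ_fluid = 250 m × 0.924/1.03 = 224 m.

224 m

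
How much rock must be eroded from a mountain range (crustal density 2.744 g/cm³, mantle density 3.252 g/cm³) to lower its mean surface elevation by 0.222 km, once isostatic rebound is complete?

Net drop Δ = e − u = e − e ρ_c/ρ_m = e (ρ_m − ρ_c)/ρ_m.
e = Δ ρ_m/(ρ_m − ρ_c) = 0.222 km × 3.252/0.508 = 1.42 km.

1.42 km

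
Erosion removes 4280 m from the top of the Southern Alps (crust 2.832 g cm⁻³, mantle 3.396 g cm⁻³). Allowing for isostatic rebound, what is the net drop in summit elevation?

711 m

Rebound u = e ρ_c/ρ_m = 4280 m × 2.832/3.396 = 3569 m.
Net surface drop = e − u = 4280 m − 3569 m = e (ρ_m − ρ_c)/ρ_m = 711 m.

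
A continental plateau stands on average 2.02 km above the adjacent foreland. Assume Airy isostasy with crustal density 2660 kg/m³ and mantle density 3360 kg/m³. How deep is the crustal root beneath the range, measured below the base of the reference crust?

Isostatic balance requires: the weight of the topography is balanced by the buoyancy of the root, ρ_c h = (ρ_m − ρ_c) r.
r = h · ρ_c / (ρ_m − ρ_c) = 2.02 km × 2660 / (3360 − 2660) = 7.68 km.

7.68 km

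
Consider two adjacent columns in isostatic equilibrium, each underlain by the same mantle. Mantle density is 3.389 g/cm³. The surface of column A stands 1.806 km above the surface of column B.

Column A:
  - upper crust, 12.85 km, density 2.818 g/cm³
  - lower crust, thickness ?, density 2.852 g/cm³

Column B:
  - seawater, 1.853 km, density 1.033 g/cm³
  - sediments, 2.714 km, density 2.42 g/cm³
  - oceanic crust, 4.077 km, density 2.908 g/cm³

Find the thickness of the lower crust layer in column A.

Take the compensation level at the base of the deeper column (depth z_c below the surface of column A) and equate Σ ρ_i t_i down to z_c; mantle fills any gap and the z_c terms cancel.
Column A: 12.85×2.818 + x×2.852 + (z_c − 12.85 − x)×3.389
Column B: 1.806×0 + 1.853×1.033 + 2.714×2.42 + 4.077×2.908 + (z_c − 1.806 − 8.644)×3.389
The z_c×3.389 term appears on both sides and cancels. Collect the known terms of each column as K = Σ(ρt)_known − 3.389 × (depth of known layers): K_A = 36.2113 − 3.389×12.85 = −7.33735; K_B = 20.337945 − 3.389×(1.806 + 8.644) = −15.077105.
Balance: K_A − x×(3.389 − 2.852) = K_B, so x = (K_A − K_B)/(3.389 − 2.852) = 7.73975/0.537 = 14.4 km.

14.4 km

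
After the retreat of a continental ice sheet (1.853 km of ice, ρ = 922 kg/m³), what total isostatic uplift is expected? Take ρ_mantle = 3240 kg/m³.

Removing the load lets mantle flow back in; uplift u satisfies ρ_ice t = ρ_m u.
u = t ρ_ice/ρ_m = 1.853 km × 922/3240 = 0.527 km.

0.527 km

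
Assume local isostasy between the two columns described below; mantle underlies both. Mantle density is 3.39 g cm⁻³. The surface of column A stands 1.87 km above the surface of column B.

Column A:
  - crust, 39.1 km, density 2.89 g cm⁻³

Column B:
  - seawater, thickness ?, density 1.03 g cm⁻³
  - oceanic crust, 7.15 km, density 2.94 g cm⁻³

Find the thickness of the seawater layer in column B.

4.23 km

Take the compensation level at the base of the deeper column (depth z_c below the surface of column A) and equate Σ ρ_i t_i down to z_c; mantle fills any gap and the z_c terms cancel.
Column A: 39.1×2.89 + (z_c − 39.1)×3.39
Column B: 1.87×0 + x×1.03 + 7.15×2.94 + (z_c − 1.87 − 7.15 − x)×3.39
The z_c×3.39 term appears on both sides and cancels. Collect the known terms of each column as K = Σ(ρt)_known − 3.39 × (depth of known layers): K_A = 112.999 − 3.39×39.1 = −19.55; K_B = 21.021 − 3.39×(1.87 + 7.15) = −9.5568.
Balance: K_A = K_B − x×(3.39 − 1.03), so x = (K_B − K_A)/(3.39 − 1.03) = 9.9932/2.36 = 4.23 km.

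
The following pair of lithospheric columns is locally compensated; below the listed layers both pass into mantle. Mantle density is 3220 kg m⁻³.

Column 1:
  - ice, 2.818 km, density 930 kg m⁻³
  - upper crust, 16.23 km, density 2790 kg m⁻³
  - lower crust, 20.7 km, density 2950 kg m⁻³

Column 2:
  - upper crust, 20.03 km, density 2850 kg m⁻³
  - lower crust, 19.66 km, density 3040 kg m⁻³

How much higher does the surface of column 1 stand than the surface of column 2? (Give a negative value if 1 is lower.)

For any compensation level in the mantle, the mantle terms cancel and isostasy reduces to e = (Σt_1 − Σt_2) − (Σ(ρt)_1 − Σ(ρt)_2) / ρ_m.
Σt_1 = 39.748 km; Σt_2 = 39.69 km; Σ(ρt)_1 = 108967.44; Σ(ρt)_2 = 116851.9 (in km·kg m⁻³).
e = (39.748 − 39.69) − (108967.44 − 116851.9) / 3220 = 2.51 km.

2.51 km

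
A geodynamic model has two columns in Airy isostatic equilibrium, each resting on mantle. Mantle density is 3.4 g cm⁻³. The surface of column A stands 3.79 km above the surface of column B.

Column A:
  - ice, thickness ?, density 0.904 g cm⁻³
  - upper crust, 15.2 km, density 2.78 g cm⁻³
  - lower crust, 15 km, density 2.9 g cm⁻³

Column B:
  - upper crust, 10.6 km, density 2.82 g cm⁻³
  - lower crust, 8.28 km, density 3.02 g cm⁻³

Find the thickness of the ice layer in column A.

2.11 km

Take the compensation level at the base of the deeper column (depth z_c below the surface of column A) and equate Σ ρ_i t_i down to z_c; mantle fills any gap and the z_c terms cancel.
Column A: x×0.904 + 15.2×2.78 + 15×2.9 + (z_c − 30.2 − x)×3.4
Column B: 3.79×0 + 10.6×2.82 + 8.28×3.02 + (z_c − 3.79 − 18.88)×3.4
The z_c×3.4 term appears on both sides and cancels. Collect the known terms of each column as K = Σ(ρt)_known − 3.4 × (depth of known layers): K_A = 85.756 − 3.4×30.2 = −16.924; K_B = 54.8976 − 3.4×(3.79 + 18.88) = −22.1804.
Balance: K_A − x×(3.4 − 0.904) = K_B, so x = (K_A − K_B)/(3.4 − 0.904) = 5.2564/2.496 = 2.11 km.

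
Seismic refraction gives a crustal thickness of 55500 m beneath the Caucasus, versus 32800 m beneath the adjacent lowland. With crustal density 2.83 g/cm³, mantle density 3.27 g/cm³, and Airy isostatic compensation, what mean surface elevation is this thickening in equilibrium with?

Excess crust Δ = 55500 m − 32800 m = 22700 m, split between elevation h and root r with h + r = Δ.
Airy balance ρ_c h = (ρ_m − ρ_c) r gives r = h ρ_c/(ρ_m − ρ_c), so h (1 + ρ_c/(ρ_m − ρ_c)) = Δ, i.e. h = Δ (ρ_m − ρ_c)/ρ_m.
h = 22700 m × 0.44/3.27 = 3050 m.

3050 m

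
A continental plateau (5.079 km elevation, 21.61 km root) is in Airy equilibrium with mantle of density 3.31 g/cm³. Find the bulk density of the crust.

2.68 g/cm³

ρ_c h = (ρ_m − ρ_c) r → ρ_c (h + r) = ρ_m r → ρ_c = ρ_m r / (h + r).
ρ_c = 3.31 × 21.61 km / (5.079 km + 21.61 km) = 2.68 g/cm³.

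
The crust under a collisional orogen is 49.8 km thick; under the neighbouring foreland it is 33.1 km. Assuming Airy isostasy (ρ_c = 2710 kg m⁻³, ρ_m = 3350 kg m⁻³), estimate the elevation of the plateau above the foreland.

Excess crust Δ = 49.8 km − 33.1 km = 16.7 km, split between elevation h and root r with h + r = Δ.
Airy balance ρ_c h = (ρ_m − ρ_c) r gives r = h ρ_c/(ρ_m − ρ_c), so h (1 + ρ_c/(ρ_m − ρ_c)) = Δ, i.e. h = Δ (ρ_m − ρ_c)/ρ_m.
h = 16.7 km × 640/3350 = 3.19 km.

3.19 km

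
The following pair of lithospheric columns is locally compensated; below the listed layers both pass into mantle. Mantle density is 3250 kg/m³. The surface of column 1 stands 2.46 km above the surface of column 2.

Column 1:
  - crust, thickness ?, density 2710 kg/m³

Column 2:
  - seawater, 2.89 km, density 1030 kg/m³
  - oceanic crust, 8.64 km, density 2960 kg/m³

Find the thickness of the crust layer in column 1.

Take the compensation level at the base of the deeper column (depth z_c below the surface of column 1) and equate Σ ρ_i t_i down to z_c; mantle fills any gap and the z_c terms cancel.
Column 1: x×2710 + (z_c − 0 − x)×3250
Column 2: 2.46×0 + 2.89×1030 + 8.64×2960 + (z_c − 2.46 − 11.53)×3250
The z_c×3250 term appears on both sides and cancels. Collect the known terms of each column as K = Σ(ρt)_known − 3250 × (depth of known layers): K_1 = 0 − 3250×0 = 0; K_2 = 28551.1 − 3250×(2.46 + 11.53) = −16916.4.
Balance: K_1 − x×(3250 − 2710) = K_2, so x = (K_1 − K_2)/(3250 − 2710) = 16916.4/540 = 31.3 km.

31.3 km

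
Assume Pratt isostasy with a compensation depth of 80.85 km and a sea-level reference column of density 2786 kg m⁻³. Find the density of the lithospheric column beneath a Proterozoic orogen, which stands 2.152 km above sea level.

Pratt balance: ρ_ref D = ρ (D + h).
ρ = ρ_ref D/(D + h) = 2786 × 80.85 km/(80.85 km + 2.152 km) = 2710 kg m⁻³.

2710 kg m⁻³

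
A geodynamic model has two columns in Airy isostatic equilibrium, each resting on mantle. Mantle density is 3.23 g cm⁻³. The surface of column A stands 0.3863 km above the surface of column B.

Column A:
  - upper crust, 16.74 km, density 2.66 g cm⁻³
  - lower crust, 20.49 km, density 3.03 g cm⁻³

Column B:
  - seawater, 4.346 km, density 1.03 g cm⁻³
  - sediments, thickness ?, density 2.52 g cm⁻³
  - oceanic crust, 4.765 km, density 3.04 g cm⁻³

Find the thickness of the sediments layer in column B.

Take the compensation level at the base of the deeper column (depth z_c below the surface of column A) and equate Σ ρ_i t_i down to z_c; mantle fills any gap and the z_c terms cancel.
Column A: 16.74×2.66 + 20.49×3.03 + (z_c − 37.23)×3.23
Column B: 0.3863×0 + 4.346×1.03 + x×2.52 + 4.765×3.04 + (z_c − 0.3863 − 9.111 − x)×3.23
The z_c×3.23 term appears on both sides and cancels. Collect the known terms of each column as K = Σ(ρt)_known − 3.23 × (depth of known layers): K_A = 106.6131 − 3.23×37.23 = −13.6398; K_B = 18.96198 − 3.23×(0.3863 + 9.111) = −11.714299.
Balance: K_A = K_B − x×(3.23 − 2.52), so x = (K_B − K_A)/(3.23 − 2.52) = 1.9255/0.71 = 2.71 km.

2.71 km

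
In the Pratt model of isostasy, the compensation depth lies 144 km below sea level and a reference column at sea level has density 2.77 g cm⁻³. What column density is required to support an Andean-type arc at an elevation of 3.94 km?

2.7 g cm⁻³

Pratt balance: ρ_ref D = ρ (D + h).
ρ = ρ_ref D/(D + h) = 2.77 × 144 km/(144 km + 3.94 km) = 2.7 g cm⁻³.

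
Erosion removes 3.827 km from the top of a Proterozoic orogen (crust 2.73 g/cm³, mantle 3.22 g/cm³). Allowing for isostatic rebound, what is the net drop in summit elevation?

Rebound u = e ρ_c/ρ_m = 3.827 km × 2.73/3.22 = 3.245 km.
Net surface drop = e − u = 3.827 km − 3.245 km = e (ρ_m − ρ_c)/ρ_m = 0.582 km.

0.582 km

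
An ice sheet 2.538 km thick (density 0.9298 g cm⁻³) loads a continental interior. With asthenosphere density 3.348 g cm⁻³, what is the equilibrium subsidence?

Balancing pressure at the compensation depth: the ice load ρ_ice t is balanced by mantle displaced below, ρ_m s.
s = t ρ_ice / ρ_m = 2.538 km × 0.9298/3.348 = 0.705 km.

0.705 km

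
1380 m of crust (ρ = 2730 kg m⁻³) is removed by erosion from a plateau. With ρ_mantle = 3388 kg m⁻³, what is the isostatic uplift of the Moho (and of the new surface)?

Unloading: uplift u = e ρ_c/ρ_m = 1380 m × 2730/3388 = 1110 m.

1110 m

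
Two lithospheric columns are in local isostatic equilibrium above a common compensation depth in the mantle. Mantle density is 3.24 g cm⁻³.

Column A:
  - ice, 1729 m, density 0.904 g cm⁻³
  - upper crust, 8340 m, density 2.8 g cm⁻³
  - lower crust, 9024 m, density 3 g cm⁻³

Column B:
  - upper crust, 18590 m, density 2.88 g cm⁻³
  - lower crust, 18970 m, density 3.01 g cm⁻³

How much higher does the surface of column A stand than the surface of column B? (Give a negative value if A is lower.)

−365 m

For any compensation level in the mantle, the mantle terms cancel and isostasy reduces to e = (Σt_A − Σt_B) − (Σ(ρt)_A − Σ(ρt)_B) / ρ_m.
Σt_A = 19093 m; Σt_B = 37560 m; Σ(ρt)_A = 51987.016; Σ(ρt)_B = 110638.9 (in m·g cm⁻³).
e = (19093 − 37560) − (51987.016 − 110638.9) / 3.24 = −365 m.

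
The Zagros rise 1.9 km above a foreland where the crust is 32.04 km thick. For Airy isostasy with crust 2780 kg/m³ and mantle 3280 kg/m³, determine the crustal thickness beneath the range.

44.5 km

Root depth r = h ρ_c / (ρ_m − ρ_c) = 1.9 km × 2780 / 500 = 10.56 km.
Total thickness = T + h + r = 32.04 km + 1.9 km + 10.56 km = 44.5 km.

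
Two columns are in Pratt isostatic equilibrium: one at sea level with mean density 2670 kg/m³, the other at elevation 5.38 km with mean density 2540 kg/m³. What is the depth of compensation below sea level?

ρ_ref D = ρ (D + h) → D (ρ_ref − ρ) = ρ h.
D = ρ h/(ρ_ref − ρ) = 2540 × 5.38 km/(2670 − 2540) = 105 km.

105 km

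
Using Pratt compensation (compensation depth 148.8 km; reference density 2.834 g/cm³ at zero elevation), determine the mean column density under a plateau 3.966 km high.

Pratt balance: ρ_ref D = ρ (D + h).
ρ = ρ_ref D/(D + h) = 2.834 × 148.8 km/(148.8 km + 3.966 km) = 2.76 g/cm³.

2.76 g/cm³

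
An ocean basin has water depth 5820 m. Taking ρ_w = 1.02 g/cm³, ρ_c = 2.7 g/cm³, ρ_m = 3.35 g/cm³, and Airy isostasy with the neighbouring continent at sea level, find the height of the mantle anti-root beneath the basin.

15000 m

In Airy isostatic equilibrium: replacing crust with seawater at the top is compensated by replacing crust with mantle at the base: d (ρ_c − ρ_w) = a (ρ_m − ρ_c).
a = d (ρ_c − ρ_w)/(ρ_m − ρ_c) = 5820 m × 1.68/0.65 = 15000 m.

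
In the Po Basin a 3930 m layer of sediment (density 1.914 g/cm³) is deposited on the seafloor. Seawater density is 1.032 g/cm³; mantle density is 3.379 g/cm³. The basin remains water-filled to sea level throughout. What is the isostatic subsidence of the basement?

Submarine loading: the sediment displaces seawater, and the subsidence is in turn flooded, so s (ρ_m − ρ_w) = t (ρ_sed − ρ_w).
s = 3930 m × (1.914 − 1.032) / (3.379 − 1.032) = 1480 m.

1480 m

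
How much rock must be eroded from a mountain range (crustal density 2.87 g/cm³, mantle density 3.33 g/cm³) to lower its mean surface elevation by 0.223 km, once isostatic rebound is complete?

1.61 km

Net drop Δ = e − u = e − e ρ_c/ρ_m = e (ρ_m − ρ_c)/ρ_m.
e = Δ ρ_m/(ρ_m − ρ_c) = 0.223 km × 3.33/0.46 = 1.61 km.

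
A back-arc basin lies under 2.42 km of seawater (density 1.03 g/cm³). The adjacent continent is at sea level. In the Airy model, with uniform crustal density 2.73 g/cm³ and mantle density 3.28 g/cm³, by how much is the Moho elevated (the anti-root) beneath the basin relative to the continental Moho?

7.48 km

For local isostatic compensation: replacing crust with seawater at the top is compensated by replacing crust with mantle at the base: d (ρ_c − ρ_w) = a (ρ_m − ρ_c).
a = d (ρ_c − ρ_w)/(ρ_m − ρ_c) = 2.42 km × 1.7/0.55 = 7.48 km.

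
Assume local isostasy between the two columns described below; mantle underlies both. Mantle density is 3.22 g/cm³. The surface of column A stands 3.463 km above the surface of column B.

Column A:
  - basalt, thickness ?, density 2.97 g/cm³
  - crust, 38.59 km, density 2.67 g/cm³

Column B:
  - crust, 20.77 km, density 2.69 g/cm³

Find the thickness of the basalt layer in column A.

3.74 km

Take the compensation level at the base of the deeper column (depth z_c below the surface of column A) and equate Σ ρ_i t_i down to z_c; mantle fills any gap and the z_c terms cancel.
Column A: x×2.97 + 38.59×2.67 + (z_c − 38.59 − x)×3.22
Column B: 3.463×0 + 20.77×2.69 + (z_c − 3.463 − 20.77)×3.22
The z_c×3.22 term appears on both sides and cancels. Collect the known terms of each column as K = Σ(ρt)_known − 3.22 × (depth of known layers): K_A = 103.0353 − 3.22×38.59 = −21.2245; K_B = 55.8713 − 3.22×(3.463 + 20.77) = −22.15896.
Balance: K_A − x×(3.22 − 2.97) = K_B, so x = (K_A − K_B)/(3.22 − 2.97) = 0.93446/0.25 = 3.74 km.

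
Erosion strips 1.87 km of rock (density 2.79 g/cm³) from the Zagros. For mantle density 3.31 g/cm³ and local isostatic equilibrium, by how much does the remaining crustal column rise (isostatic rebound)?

1.58 km

Unloading: uplift u = e ρ_c/ρ_m = 1.87 km × 2.79/3.31 = 1.58 km.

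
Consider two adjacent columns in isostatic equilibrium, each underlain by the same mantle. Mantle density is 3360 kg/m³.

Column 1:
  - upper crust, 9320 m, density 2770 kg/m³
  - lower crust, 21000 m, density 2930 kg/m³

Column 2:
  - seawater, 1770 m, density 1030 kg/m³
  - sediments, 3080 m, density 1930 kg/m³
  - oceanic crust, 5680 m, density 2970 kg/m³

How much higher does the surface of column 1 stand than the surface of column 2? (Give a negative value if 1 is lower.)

For any compensation level in the mantle, the mantle terms cancel and isostasy reduces to e = (Σt_1 − Σt_2) − (Σ(ρt)_1 − Σ(ρt)_2) / ρ_m.
Σt_1 = 30320 m; Σt_2 = 10530 m; Σ(ρt)_1 = 87346400; Σ(ρt)_2 = 24637100 (in m·kg/m³).
e = (30320 − 10530) − (87346400 − 24637100) / 3360 = 1130 m.

1130 m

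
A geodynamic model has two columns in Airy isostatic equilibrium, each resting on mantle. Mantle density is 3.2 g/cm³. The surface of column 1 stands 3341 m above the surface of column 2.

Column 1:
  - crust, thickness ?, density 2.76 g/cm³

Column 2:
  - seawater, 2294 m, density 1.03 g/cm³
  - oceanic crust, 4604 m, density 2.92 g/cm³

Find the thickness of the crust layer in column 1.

Take the compensation level at the base of the deeper column (depth z_c below the surface of column 1) and equate Σ ρ_i t_i down to z_c; mantle fills any gap and the z_c terms cancel.
Column 1: x×2.76 + (z_c − 0 − x)×3.2
Column 2: 3341×0 + 2294×1.03 + 4604×2.92 + (z_c − 3341 − 6898)×3.2
The z_c×3.2 term appears on both sides and cancels. Collect the known terms of each column as K = Σ(ρt)_known − 3.2 × (depth of known layers): K_1 = 0 − 3.2×0 = 0; K_2 = 15806.5 − 3.2×(3341 + 6898) = −16958.3.
Balance: K_1 − x×(3.2 − 2.76) = K_2, so x = (K_1 − K_2)/(3.2 − 2.76) = 16958.3/0.44 = 38500 m.

38500 m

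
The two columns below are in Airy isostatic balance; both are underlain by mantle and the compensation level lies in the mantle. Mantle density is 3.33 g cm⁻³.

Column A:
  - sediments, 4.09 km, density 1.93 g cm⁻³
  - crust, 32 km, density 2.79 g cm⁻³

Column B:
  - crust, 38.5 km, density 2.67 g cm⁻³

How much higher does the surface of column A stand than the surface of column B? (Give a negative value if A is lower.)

For any compensation level in the mantle, the mantle terms cancel and isostasy reduces to e = (Σt_A − Σt_B) − (Σ(ρt)_A − Σ(ρt)_B) / ρ_m.
Σt_A = 36.09 km; Σt_B = 38.5 km; Σ(ρt)_A = 97.1737; Σ(ρt)_B = 102.795 (in km·g cm⁻³).
e = (36.09 − 38.5) − (97.1737 − 102.795) / 3.33 = −0.722 km.

−0.722 km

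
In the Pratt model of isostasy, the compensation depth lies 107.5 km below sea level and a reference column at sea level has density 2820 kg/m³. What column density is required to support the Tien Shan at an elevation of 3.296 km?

Pratt balance: ρ_ref D = ρ (D + h).
ρ = ρ_ref D/(D + h) = 2820 × 107.5 km/(107.5 km + 3.296 km) = 2740 kg/m³.

2740 kg/m³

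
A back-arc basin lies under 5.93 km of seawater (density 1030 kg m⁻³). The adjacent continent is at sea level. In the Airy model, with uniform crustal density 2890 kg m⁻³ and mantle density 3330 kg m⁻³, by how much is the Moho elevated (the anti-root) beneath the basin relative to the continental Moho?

25.1 km

Equating mass per unit area of the two columns: replacing crust with seawater at the top is compensated by replacing crust with mantle at the base: d (ρ_c − ρ_w) = a (ρ_m − ρ_c).
a = d (ρ_c − ρ_w)/(ρ_m − ρ_c) = 5.93 km × 1860/440 = 25.1 km.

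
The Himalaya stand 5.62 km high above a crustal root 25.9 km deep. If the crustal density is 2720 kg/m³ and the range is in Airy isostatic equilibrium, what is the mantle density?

Airy balance: ρ_c h = (ρ_m − ρ_c) r → ρ_m = ρ_c (1 + h/r).
ρ_m = 2720 × (1 + 5.62 km/25.9 km) = 3310 kg/m³.

3310 kg/m³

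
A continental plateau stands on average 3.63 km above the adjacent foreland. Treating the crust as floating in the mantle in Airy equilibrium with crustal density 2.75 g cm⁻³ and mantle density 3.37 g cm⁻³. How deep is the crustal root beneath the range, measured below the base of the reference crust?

Equating mass per unit area of the two columns: the weight of the topography is balanced by the buoyancy of the root, ρ_c h = (ρ_m − ρ_c) r.
r = h · ρ_c / (ρ_m − ρ_c) = 3.63 km × 2.75 / (3.37 − 2.75) = 16.1 km.

16.1 km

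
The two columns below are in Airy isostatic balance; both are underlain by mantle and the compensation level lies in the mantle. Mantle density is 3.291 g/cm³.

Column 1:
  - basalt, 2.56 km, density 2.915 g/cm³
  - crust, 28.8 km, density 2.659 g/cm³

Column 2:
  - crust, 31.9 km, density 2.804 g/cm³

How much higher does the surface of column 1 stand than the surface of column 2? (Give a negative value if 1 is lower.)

1.1 km

For any compensation level in the mantle, the mantle terms cancel and isostasy reduces to e = (Σt_1 − Σt_2) − (Σ(ρt)_1 − Σ(ρt)_2) / ρ_m.
Σt_1 = 31.36 km; Σt_2 = 31.9 km; Σ(ρt)_1 = 84.0416; Σ(ρt)_2 = 89.4476 (in km·g/cm³).
e = (31.36 − 31.9) − (84.0416 − 89.4476) / 3.291 = 1.1 km.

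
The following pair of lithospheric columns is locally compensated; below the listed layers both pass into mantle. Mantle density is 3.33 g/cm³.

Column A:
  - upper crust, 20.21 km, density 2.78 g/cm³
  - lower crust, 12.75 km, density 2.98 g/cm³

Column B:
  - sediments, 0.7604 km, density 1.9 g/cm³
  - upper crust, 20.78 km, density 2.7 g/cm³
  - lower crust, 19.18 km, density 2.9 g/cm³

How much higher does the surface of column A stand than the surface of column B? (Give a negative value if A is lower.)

For any compensation level in the mantle, the mantle terms cancel and isostasy reduces to e = (Σt_A − Σt_B) − (Σ(ρt)_A − Σ(ρt)_B) / ρ_m.
Σt_A = 32.96 km; Σt_B = 40.7204 km; Σ(ρt)_A = 94.1788; Σ(ρt)_B = 113.17276 (in km·g/cm³).
e = (32.96 − 40.7204) − (94.1788 − 113.17276) / 3.33 = −2.06 km.

−2.06 km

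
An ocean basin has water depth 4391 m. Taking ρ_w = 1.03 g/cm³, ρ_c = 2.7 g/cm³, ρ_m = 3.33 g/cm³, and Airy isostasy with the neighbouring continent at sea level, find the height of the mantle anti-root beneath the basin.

By Archimedes' principle applied to the lithosphere: replacing crust with seawater at the top is compensated by replacing crust with mantle at the base: d (ρ_c − ρ_w) = a (ρ_m − ρ_c).
a = d (ρ_c − ρ_w)/(ρ_m − ρ_c) = 4391 m × 1.67/0.63 = 11600 m.

11600 m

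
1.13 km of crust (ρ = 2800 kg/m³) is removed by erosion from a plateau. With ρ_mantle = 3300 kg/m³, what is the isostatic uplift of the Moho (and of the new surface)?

Unloading: uplift u = e ρ_c/ρ_m = 1.13 km × 2800/3300 = 0.959 km.

0.959 km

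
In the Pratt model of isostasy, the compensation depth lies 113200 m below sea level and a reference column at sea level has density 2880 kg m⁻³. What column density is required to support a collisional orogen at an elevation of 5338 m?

2750 kg m⁻³

Pratt balance: ρ_ref D = ρ (D + h).
ρ = ρ_ref D/(D + h) = 2880 × 113200 m/(113200 m + 5338 m) = 2750 kg m⁻³.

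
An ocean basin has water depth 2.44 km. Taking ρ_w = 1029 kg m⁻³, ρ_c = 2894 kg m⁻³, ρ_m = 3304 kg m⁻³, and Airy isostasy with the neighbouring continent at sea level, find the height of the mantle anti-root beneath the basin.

11.1 km

In Airy isostatic equilibrium: replacing crust with seawater at the top is compensated by replacing crust with mantle at the base: d (ρ_c − ρ_w) = a (ρ_m − ρ_c).
a = d (ρ_c − ρ_w)/(ρ_m − ρ_c) = 2.44 km × 1865/410 = 11.1 km.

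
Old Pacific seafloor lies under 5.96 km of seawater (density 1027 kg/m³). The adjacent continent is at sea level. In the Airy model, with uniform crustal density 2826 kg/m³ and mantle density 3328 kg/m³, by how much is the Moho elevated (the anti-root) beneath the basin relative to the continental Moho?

Equating mass per unit area of the two columns: replacing crust with seawater at the top is compensated by replacing crust with mantle at the base: d (ρ_c − ρ_w) = a (ρ_m − ρ_c).
a = d (ρ_c − ρ_w)/(ρ_m − ρ_c) = 5.96 km × 1799/502 = 21.4 km.

21.4 km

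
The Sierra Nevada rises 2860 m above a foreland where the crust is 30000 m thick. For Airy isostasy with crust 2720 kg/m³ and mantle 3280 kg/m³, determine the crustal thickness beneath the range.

46800 m

Root depth r = h ρ_c / (ρ_m − ρ_c) = 2860 m × 2720 / 560 = 13890 m.
Total thickness = T + h + r = 30000 m + 2860 m + 13890 m = 46800 m.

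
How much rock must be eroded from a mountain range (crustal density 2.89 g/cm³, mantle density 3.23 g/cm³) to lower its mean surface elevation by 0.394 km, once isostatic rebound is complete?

Net drop Δ = e − u = e − e ρ_c/ρ_m = e (ρ_m − ρ_c)/ρ_m.
e = Δ ρ_m/(ρ_m − ρ_c) = 0.394 km × 3.23/0.34 = 3.74 km.

3.74 km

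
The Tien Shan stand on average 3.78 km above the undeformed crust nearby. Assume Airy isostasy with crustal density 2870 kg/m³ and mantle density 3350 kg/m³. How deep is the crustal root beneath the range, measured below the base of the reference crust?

22.6 km

Equating mass per unit area of the two columns: the weight of the topography is balanced by the buoyancy of the root, ρ_c h = (ρ_m − ρ_c) r.
r = h · ρ_c / (ρ_m − ρ_c) = 3.78 km × 2870 / (3350 − 2870) = 22.6 km.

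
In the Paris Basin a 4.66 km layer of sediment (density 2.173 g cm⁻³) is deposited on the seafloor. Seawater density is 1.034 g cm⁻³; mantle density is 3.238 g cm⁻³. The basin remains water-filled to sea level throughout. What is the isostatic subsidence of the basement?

Submarine loading: the sediment displaces seawater, and the subsidence is in turn flooded, so s (ρ_m − ρ_w) = t (ρ_sed − ρ_w).
s = 4.66 km × (2.173 − 1.034) / (3.238 − 1.034) = 2.41 km.

2.41 km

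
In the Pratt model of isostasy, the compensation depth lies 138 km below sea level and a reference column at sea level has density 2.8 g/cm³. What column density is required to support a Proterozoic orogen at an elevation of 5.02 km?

Pratt balance: ρ_ref D = ρ (D + h).
ρ = ρ_ref D/(D + h) = 2.8 × 138 km/(138 km + 5.02 km) = 2.7 g/cm³.

2.7 g/cm³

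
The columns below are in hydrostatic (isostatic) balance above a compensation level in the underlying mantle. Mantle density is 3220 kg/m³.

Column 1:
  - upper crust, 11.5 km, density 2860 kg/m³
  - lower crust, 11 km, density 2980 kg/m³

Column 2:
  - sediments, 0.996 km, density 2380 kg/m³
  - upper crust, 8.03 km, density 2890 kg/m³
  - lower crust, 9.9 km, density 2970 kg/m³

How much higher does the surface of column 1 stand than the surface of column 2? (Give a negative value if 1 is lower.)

0.254 km

For any compensation level in the mantle, the mantle terms cancel and isostasy reduces to e = (Σt_1 − Σt_2) − (Σ(ρt)_1 − Σ(ρt)_2) / ρ_m.
Σt_1 = 22.5 km; Σt_2 = 18.926 km; Σ(ρt)_1 = 65670; Σ(ρt)_2 = 54980.18 (in km·kg/m³).
e = (22.5 − 18.926) − (65670 − 54980.18) / 3220 = 0.254 km.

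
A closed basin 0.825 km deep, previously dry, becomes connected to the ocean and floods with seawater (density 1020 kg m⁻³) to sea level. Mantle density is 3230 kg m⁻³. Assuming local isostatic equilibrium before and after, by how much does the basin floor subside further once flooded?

0.381 km

After flooding the water column is d + s deep. Its weight must equal the weight of mantle displaced by the extra subsidence s: (d + s) ρ_w = s ρ_m.
s = d ρ_w / (ρ_m − ρ_w) = 0.825 km × 1020/(3230 − 1020) = 0.381 km.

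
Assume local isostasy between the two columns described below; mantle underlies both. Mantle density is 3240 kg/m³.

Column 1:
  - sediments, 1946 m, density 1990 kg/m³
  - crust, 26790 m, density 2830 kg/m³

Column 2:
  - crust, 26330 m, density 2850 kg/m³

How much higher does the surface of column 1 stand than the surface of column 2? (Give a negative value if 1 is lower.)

For any compensation level in the mantle, the mantle terms cancel and isostasy reduces to e = (Σt_1 − Σt_2) − (Σ(ρt)_1 − Σ(ρt)_2) / ρ_m.
Σt_1 = 28736 m; Σt_2 = 26330 m; Σ(ρt)_1 = 79688240; Σ(ρt)_2 = 75040500 (in m·kg/m³).
e = (28736 − 26330) − (79688240 − 75040500) / 3240 = 972 m.

972 m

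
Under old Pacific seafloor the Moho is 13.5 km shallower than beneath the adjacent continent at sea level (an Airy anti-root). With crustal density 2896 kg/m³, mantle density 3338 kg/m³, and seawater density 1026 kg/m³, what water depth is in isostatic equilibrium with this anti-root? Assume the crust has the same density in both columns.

3.19 km

Replacing a thickness d of crust by seawater at the top must be balanced by replacing crust with mantle at the base: d (ρ_c − ρ_w) = a (ρ_m − ρ_c).
d = a (ρ_m − ρ_c)/(ρ_c − ρ_w) = 13.5 km × 442/1870 = 3.19 km.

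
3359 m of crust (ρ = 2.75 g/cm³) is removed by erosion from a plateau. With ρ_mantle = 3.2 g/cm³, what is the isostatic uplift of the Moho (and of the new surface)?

2890 m

Unloading: uplift u = e ρ_c/ρ_m = 3359 m × 2.75/3.2 = 2890 m.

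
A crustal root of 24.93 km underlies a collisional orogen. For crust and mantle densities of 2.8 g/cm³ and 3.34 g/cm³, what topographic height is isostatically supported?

4.81 km

For local isostatic compensation: ρ_c h = (ρ_m − ρ_c) r.
h = r (ρ_m − ρ_c) / ρ_c = 24.93 km × (3.34 − 2.8) / 2.8 = 4.81 km.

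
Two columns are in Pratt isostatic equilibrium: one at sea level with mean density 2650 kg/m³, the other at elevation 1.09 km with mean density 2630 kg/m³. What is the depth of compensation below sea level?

143 km

ρ_ref D = ρ (D + h) → D (ρ_ref − ρ) = ρ h.
D = ρ h/(ρ_ref − ρ) = 2630 × 1.09 km/(2650 − 2630) = 143 km.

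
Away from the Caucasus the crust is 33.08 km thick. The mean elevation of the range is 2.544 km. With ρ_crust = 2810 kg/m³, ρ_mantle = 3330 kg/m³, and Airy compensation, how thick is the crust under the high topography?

49.4 km

Root depth r = h ρ_c / (ρ_m − ρ_c) = 2.544 km × 2810 / 520 = 13.75 km.
Total thickness = T + h + r = 33.08 km + 2.544 km + 13.75 km = 49.4 km.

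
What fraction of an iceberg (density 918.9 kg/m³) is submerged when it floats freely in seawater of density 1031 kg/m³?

Submerged fraction = ρ_obj/ρ_fluid = 918.9/1031 = 89.1%.

89.1%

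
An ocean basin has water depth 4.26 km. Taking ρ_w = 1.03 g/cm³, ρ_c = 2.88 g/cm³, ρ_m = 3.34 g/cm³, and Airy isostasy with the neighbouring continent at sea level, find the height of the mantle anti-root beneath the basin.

By Archimedes' principle applied to the lithosphere: replacing crust with seawater at the top is compensated by replacing crust with mantle at the base: d (ρ_c − ρ_w) = a (ρ_m − ρ_c).
a = d (ρ_c − ρ_w)/(ρ_m − ρ_c) = 4.26 km × 1.85/0.46 = 17.1 km.

17.1 km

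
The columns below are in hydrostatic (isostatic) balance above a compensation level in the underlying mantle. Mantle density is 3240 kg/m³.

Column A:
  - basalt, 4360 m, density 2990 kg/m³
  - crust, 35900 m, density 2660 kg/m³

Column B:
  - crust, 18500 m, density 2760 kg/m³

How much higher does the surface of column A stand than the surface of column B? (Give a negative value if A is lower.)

4020 m

For any compensation level in the mantle, the mantle terms cancel and isostasy reduces to e = (Σt_A − Σt_B) − (Σ(ρt)_A − Σ(ρt)_B) / ρ_m.
Σt_A = 40260 m; Σt_B = 18500 m; Σ(ρt)_A = 108530400; Σ(ρt)_B = 51060000 (in m·kg/m³).
e = (40260 − 18500) − (108530400 − 51060000) / 3240 = 4020 m.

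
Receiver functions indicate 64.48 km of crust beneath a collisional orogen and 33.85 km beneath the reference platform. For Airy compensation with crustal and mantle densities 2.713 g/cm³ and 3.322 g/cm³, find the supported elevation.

Excess crust Δ = 64.48 km − 33.85 km = 30.63 km, split between elevation h and root r with h + r = Δ.
Airy balance ρ_c h = (ρ_m − ρ_c) r gives r = h ρ_c/(ρ_m − ρ_c), so h (1 + ρ_c/(ρ_m − ρ_c)) = Δ, i.e. h = Δ (ρ_m − ρ_c)/ρ_m.
h = 30.63 km × 0.609/3.322 = 5.62 km.

5.62 km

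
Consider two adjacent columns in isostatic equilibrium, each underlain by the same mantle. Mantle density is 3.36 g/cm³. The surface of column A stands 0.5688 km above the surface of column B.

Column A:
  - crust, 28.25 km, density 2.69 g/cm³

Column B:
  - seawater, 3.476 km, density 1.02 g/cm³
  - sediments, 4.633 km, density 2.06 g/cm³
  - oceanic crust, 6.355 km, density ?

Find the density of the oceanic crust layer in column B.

2.91 g/cm³

Take the compensation level at the base of the deeper column (depth z_c below the surface of column A) and equate Σ ρ_i t_i down to z_c; mantle fills any gap and the z_c terms cancel.
Column A: 28.25×2.69 + (z_c − 28.25)×3.36
Column B: 0.5688×0 + 3.476×1.02 + 4.633×2.06 + 6.355×ρ + (z_c − 0.5688 − 14.464)×3.36
The z_c×3.36 term appears on both sides and cancels. Collect the known terms of each column as K = Σ(ρt)_known − 3.36 × (depth of known layers): K_A = 75.9925 − 3.36×28.25 = −18.9275; K_B = 13.0895 − 3.36×(0.5688 + 14.464) = −37.420708.
Balance: K_A = K_B + 6.355×ρ, so ρ = (K_A − K_B)/6.355 = 18.4932/6.355 = 2.91 g/cm³.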